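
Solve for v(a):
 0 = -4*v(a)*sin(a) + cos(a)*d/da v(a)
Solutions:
 v(a) = C1/cos(a)^4


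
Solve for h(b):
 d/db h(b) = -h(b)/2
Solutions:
 h(b) = C1*exp(-b/2)


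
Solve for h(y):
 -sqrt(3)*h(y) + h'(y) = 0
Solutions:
 h(y) = C1*exp(sqrt(3)*y)


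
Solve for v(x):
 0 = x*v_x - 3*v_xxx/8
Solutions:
 v(x) = C1 + Integral(C2*airyai(2*3^(2/3)*x/3) + C3*airybi(2*3^(2/3)*x/3), x)


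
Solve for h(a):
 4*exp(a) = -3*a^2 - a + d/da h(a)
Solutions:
 h(a) = C1 + a^3 + a^2/2 + 4*exp(a)


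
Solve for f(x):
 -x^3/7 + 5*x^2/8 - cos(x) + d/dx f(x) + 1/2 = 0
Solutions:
 f(x) = C1 + x^4/28 - 5*x^3/24 - x/2 + sin(x)


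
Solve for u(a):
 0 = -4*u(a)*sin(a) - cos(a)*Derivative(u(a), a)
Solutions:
 u(a) = C1*cos(a)^4


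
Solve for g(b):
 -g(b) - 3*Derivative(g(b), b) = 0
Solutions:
 g(b) = C1*exp(-b/3)


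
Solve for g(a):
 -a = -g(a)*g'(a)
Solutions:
 g(a) = -sqrt(C1 + a^2)
 g(a) = sqrt(C1 + a^2)


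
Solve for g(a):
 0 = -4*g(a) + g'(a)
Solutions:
 g(a) = C1*exp(4*a)


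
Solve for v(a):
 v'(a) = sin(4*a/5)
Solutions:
 v(a) = C1 - 5*cos(4*a/5)/4


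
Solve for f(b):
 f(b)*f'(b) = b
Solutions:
 f(b) = -sqrt(C1 + b^2)
 f(b) = sqrt(C1 + b^2)


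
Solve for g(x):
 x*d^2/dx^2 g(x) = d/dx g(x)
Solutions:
 g(x) = C1 + C2*x^2


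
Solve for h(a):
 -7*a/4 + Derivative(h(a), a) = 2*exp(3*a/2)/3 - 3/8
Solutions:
 h(a) = C1 + 7*a^2/8 - 3*a/8 + 4*exp(3*a/2)/9


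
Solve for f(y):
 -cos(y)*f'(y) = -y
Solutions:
 f(y) = C1 + Integral(y/cos(y), y)


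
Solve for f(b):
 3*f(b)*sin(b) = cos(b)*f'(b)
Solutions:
 f(b) = C1/cos(b)^3


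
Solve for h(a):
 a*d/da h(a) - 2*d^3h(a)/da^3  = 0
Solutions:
 h(a) = C1 + Integral(C2*airyai(2^(2/3)*a/2) + C3*airybi(2^(2/3)*a/2), a)


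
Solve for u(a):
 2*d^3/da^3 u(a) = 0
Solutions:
 u(a) = C1 + C2*a + C3*a^2


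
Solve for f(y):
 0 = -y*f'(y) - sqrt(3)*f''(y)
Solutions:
 f(y) = C1 + C2*erf(sqrt(2)*3^(3/4)*y/6)


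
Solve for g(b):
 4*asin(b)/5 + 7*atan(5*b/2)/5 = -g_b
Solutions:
 g(b) = C1 - 4*b*asin(b)/5 - 7*b*atan(5*b/2)/5 - 4*sqrt(1 - b^2)/5 + 7*log(25*b^2 + 4)/25


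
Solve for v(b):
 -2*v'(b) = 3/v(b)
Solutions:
 v(b) = -sqrt(C1 - 3*b)
 v(b) = sqrt(C1 - 3*b)


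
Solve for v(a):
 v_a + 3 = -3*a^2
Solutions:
 v(a) = C1 - a^3 - 3*a


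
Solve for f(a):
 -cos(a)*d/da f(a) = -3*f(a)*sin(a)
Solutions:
 f(a) = C1/cos(a)^3


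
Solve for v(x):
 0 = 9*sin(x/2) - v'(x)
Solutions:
 v(x) = C1 - 18*cos(x/2)


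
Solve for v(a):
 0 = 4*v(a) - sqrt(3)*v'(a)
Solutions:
 v(a) = C1*exp(4*sqrt(3)*a/3)


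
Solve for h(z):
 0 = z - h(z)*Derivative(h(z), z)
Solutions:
 h(z) = -sqrt(C1 + z^2)
 h(z) = sqrt(C1 + z^2)


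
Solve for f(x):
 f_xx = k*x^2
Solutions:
 f(x) = C1 + C2*x + k*x^4/12


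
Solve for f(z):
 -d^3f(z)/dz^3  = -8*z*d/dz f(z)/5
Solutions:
 f(z) = C1 + Integral(C2*airyai(2*5^(2/3)*z/5) + C3*airybi(2*5^(2/3)*z/5), z)


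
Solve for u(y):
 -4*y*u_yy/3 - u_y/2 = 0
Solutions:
 u(y) = C1 + C2*y^(5/8)


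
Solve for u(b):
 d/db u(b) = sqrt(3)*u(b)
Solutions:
 u(b) = C1*exp(sqrt(3)*b)


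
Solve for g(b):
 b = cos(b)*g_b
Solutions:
 g(b) = C1 + Integral(b/cos(b), b)


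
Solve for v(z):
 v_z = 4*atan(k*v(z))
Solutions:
 Integral(1/atan(_y*k), (_y, v(z))) = C1 + 4*z


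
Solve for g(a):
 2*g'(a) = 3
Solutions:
 g(a) = C1 + 3*a/2


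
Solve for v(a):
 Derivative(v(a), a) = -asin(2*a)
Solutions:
 v(a) = C1 - a*asin(2*a) - sqrt(1 - 4*a^2)/2


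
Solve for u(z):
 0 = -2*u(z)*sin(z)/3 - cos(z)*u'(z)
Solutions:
 u(z) = C1*cos(z)^(2/3)


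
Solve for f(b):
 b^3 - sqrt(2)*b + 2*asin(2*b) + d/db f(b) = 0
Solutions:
 f(b) = C1 - b^4/4 + sqrt(2)*b^2/2 - 2*b*asin(2*b) - sqrt(1 - 4*b^2)


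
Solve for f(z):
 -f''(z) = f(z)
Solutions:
 f(z) = C1*sin(z) + C2*cos(z)


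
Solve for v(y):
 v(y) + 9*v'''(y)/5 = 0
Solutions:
 v(y) = C3*exp(-15^(1/3)*y/3) + (C1*sin(3^(5/6)*5^(1/3)*y/6) + C2*cos(3^(5/6)*5^(1/3)*y/6))*exp(15^(1/3)*y/6)


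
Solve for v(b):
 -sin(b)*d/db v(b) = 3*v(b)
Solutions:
 v(b) = C1*(cos(b) + 1)^(3/2)/(cos(b) - 1)^(3/2)


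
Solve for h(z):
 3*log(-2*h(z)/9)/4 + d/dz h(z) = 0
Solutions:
 4*Integral(1/(log(-_y) - 2*log(3) + log(2)), (_y, h(z)))/3 = C1 - z


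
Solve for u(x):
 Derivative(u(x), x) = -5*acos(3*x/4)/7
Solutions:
 u(x) = C1 - 5*x*acos(3*x/4)/7 + 5*sqrt(16 - 9*x^2)/21


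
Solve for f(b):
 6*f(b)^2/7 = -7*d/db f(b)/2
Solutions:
 f(b) = 49/(C1 + 12*b)


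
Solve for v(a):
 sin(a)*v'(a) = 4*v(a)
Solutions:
 v(a) = C1*(cos(a)^2 - 2*cos(a) + 1)/(cos(a)^2 + 2*cos(a) + 1)


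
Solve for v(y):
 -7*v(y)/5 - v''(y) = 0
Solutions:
 v(y) = C1*sin(sqrt(35)*y/5) + C2*cos(sqrt(35)*y/5)


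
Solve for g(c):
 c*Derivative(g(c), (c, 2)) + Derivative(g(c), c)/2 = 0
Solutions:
 g(c) = C1 + C2*sqrt(c)


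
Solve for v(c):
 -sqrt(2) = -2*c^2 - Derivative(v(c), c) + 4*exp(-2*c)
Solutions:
 v(c) = C1 - 2*c^3/3 + sqrt(2)*c - 2*exp(-2*c)


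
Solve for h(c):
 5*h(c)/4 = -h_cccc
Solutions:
 h(c) = (C1*sin(5^(1/4)*c/2) + C2*cos(5^(1/4)*c/2))*exp(-5^(1/4)*c/2) + (C3*sin(5^(1/4)*c/2) + C4*cos(5^(1/4)*c/2))*exp(5^(1/4)*c/2)


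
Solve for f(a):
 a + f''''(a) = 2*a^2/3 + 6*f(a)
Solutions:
 f(a) = C1*exp(-6^(1/4)*a) + C2*exp(6^(1/4)*a) + C3*sin(6^(1/4)*a) + C4*cos(6^(1/4)*a) - a^2/9 + a/6


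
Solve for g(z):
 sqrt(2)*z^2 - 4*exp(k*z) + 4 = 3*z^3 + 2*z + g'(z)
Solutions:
 g(z) = C1 - 3*z^4/4 + sqrt(2)*z^3/3 - z^2 + 4*z - 4*exp(k*z)/k


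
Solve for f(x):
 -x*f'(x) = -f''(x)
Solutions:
 f(x) = C1 + C2*erfi(sqrt(2)*x/2)


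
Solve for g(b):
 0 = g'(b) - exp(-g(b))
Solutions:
 g(b) = log(C1 + b)


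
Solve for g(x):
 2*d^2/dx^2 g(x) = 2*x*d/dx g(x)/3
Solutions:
 g(x) = C1 + C2*erfi(sqrt(6)*x/6)


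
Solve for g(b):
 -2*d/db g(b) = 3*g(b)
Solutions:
 g(b) = C1*exp(-3*b/2)


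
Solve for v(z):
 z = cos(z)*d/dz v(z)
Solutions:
 v(z) = C1 + Integral(z/cos(z), z)


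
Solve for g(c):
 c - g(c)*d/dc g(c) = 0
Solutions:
 g(c) = -sqrt(C1 + c^2)
 g(c) = sqrt(C1 + c^2)


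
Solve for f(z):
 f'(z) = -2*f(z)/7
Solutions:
 f(z) = C1*exp(-2*z/7)


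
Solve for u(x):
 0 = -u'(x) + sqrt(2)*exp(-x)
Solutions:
 u(x) = C1 - sqrt(2)*exp(-x)


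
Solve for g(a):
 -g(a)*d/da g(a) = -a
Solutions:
 g(a) = -sqrt(C1 + a^2)
 g(a) = sqrt(C1 + a^2)


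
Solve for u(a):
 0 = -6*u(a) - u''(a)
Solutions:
 u(a) = C1*sin(sqrt(6)*a) + C2*cos(sqrt(6)*a)


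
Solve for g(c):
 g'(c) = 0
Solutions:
 g(c) = C1


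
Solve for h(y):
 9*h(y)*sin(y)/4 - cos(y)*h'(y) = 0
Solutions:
 h(y) = C1/cos(y)^(9/4)


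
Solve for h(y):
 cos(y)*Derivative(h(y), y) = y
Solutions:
 h(y) = C1 + Integral(y/cos(y), y)


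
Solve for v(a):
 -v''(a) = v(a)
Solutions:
 v(a) = C1*sin(a) + C2*cos(a)


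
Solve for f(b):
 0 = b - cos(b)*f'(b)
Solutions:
 f(b) = C1 + Integral(b/cos(b), b)


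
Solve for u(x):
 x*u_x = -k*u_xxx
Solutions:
 u(x) = C1 + Integral(C2*airyai(x*(-1/k)^(1/3)) + C3*airybi(x*(-1/k)^(1/3)), x)


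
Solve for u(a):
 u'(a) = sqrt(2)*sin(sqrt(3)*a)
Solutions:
 u(a) = C1 - sqrt(6)*cos(sqrt(3)*a)/3


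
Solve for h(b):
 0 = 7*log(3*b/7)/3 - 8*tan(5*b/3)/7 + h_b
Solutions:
 h(b) = C1 - 7*b*log(b)/3 - 7*b*log(3)/3 + 7*b/3 + 7*b*log(7)/3 - 24*log(cos(5*b/3))/35


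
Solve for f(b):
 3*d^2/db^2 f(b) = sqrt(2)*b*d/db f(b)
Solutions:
 f(b) = C1 + C2*erfi(2^(3/4)*sqrt(3)*b/6)


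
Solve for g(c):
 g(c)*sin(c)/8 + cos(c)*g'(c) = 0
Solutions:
 g(c) = C1*cos(c)^(1/8)


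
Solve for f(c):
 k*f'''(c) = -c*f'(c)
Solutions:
 f(c) = C1 + Integral(C2*airyai(c*(-1/k)^(1/3)) + C3*airybi(c*(-1/k)^(1/3)), c)


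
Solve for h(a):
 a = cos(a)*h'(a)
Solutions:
 h(a) = C1 + Integral(a/cos(a), a)


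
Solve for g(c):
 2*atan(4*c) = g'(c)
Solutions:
 g(c) = C1 + 2*c*atan(4*c) - log(16*c^2 + 1)/4


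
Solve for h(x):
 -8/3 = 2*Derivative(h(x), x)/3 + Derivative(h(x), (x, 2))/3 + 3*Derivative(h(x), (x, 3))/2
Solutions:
 h(x) = C1 - 4*x + (C2*sin(sqrt(35)*x/9) + C3*cos(sqrt(35)*x/9))*exp(-x/9)


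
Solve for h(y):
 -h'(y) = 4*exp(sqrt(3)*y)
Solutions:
 h(y) = C1 - 4*sqrt(3)*exp(sqrt(3)*y)/3


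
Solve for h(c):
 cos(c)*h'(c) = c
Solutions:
 h(c) = C1 + Integral(c/cos(c), c)


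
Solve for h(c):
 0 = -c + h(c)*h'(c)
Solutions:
 h(c) = -sqrt(C1 + c^2)
 h(c) = sqrt(C1 + c^2)


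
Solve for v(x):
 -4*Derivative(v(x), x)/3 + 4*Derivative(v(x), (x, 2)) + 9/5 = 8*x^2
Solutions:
 v(x) = C1 + C2*exp(x/3) - 2*x^3 - 18*x^2 - 2133*x/20


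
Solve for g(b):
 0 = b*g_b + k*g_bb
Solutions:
 g(b) = C1 + C2*sqrt(k)*erf(sqrt(2)*b*sqrt(1/k)/2)


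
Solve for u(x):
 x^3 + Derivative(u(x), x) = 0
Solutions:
 u(x) = C1 - x^4/4


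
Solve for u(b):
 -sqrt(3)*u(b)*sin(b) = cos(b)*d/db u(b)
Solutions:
 u(b) = C1*cos(b)^(sqrt(3))


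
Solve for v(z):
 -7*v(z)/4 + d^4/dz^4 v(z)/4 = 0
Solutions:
 v(z) = C1*exp(-7^(1/4)*z) + C2*exp(7^(1/4)*z) + C3*sin(7^(1/4)*z) + C4*cos(7^(1/4)*z)


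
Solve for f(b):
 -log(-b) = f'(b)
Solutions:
 f(b) = C1 - b*log(-b) + b


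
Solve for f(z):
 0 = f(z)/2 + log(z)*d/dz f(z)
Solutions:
 f(z) = C1*exp(-li(z)/2)


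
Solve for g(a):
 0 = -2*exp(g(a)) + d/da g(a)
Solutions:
 g(a) = log(-1/(C1 + 2*a))


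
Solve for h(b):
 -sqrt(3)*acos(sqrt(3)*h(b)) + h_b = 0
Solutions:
 Integral(1/acos(sqrt(3)*_y), (_y, h(b))) = C1 + sqrt(3)*b


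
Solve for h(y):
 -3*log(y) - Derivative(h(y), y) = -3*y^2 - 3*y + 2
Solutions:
 h(y) = C1 + y^3 + 3*y^2/2 - 3*y*log(y) + y


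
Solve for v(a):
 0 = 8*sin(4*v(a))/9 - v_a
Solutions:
 -8*a/9 + log(cos(4*v(a)) - 1)/8 - log(cos(4*v(a)) + 1)/8 = C1


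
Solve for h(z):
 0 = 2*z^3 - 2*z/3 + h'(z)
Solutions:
 h(z) = C1 - z^4/2 + z^2/3


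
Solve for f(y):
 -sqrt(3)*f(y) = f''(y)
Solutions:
 f(y) = C1*sin(3^(1/4)*y) + C2*cos(3^(1/4)*y)


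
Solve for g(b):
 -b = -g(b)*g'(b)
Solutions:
 g(b) = -sqrt(C1 + b^2)
 g(b) = sqrt(C1 + b^2)


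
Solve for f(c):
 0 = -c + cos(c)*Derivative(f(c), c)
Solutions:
 f(c) = C1 + Integral(c/cos(c), c)


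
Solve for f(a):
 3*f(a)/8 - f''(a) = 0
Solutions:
 f(a) = C1*exp(-sqrt(6)*a/4) + C2*exp(sqrt(6)*a/4)


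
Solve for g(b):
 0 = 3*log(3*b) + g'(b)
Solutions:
 g(b) = C1 - 3*b*log(b) - b*log(27) + 3*b


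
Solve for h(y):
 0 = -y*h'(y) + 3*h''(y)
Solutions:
 h(y) = C1 + C2*erfi(sqrt(6)*y/6)


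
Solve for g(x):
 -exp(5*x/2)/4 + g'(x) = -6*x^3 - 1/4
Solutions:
 g(x) = C1 - 3*x^4/2 - x/4 + exp(5*x/2)/10


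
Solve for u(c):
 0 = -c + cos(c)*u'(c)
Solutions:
 u(c) = C1 + Integral(c/cos(c), c)


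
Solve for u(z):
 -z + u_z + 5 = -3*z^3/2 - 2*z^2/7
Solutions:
 u(z) = C1 - 3*z^4/8 - 2*z^3/21 + z^2/2 - 5*z


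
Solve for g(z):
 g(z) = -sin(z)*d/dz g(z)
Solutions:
 g(z) = C1*sqrt(cos(z) + 1)/sqrt(cos(z) - 1)


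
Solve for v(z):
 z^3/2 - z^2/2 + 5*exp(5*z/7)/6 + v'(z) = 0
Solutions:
 v(z) = C1 - z^4/8 + z^3/6 - 7*exp(5*z/7)/6


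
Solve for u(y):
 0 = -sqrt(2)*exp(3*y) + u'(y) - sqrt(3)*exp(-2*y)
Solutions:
 u(y) = C1 + sqrt(2)*exp(3*y)/3 - sqrt(3)*exp(-2*y)/2


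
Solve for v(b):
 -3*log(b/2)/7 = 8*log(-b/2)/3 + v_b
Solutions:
 v(b) = C1 - 65*b*log(b)/21 + b*(65*log(2) + 65 - 56*I*pi)/21


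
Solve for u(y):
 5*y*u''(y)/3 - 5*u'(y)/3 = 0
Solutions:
 u(y) = C1 + C2*y^2


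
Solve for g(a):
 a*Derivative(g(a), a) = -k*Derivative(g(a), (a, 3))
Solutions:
 g(a) = C1 + Integral(C2*airyai(a*(-1/k)^(1/3)) + C3*airybi(a*(-1/k)^(1/3)), a)


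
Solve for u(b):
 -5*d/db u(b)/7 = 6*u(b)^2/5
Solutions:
 u(b) = 25/(C1 + 42*b)


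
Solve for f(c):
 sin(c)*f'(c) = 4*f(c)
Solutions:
 f(c) = C1*(cos(c)^2 - 2*cos(c) + 1)/(cos(c)^2 + 2*cos(c) + 1)


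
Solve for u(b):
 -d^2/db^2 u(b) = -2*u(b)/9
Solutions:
 u(b) = C1*exp(-sqrt(2)*b/3) + C2*exp(sqrt(2)*b/3)


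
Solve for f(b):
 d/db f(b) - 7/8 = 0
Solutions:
 f(b) = C1 + 7*b/8


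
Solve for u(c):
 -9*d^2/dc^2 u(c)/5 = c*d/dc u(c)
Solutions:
 u(c) = C1 + C2*erf(sqrt(10)*c/6)


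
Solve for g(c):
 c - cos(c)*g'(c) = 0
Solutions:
 g(c) = C1 + Integral(c/cos(c), c)


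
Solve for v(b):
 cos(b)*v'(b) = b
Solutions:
 v(b) = C1 + Integral(b/cos(b), b)


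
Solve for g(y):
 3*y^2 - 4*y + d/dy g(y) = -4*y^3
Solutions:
 g(y) = C1 - y^4 - y^3 + 2*y^2


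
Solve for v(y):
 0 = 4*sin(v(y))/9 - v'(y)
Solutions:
 -4*y/9 + log(cos(v(y)) - 1)/2 - log(cos(v(y)) + 1)/2 = C1


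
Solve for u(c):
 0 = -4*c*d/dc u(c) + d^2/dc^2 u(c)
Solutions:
 u(c) = C1 + C2*erfi(sqrt(2)*c)


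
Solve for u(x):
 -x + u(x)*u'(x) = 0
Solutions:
 u(x) = -sqrt(C1 + x^2)
 u(x) = sqrt(C1 + x^2)


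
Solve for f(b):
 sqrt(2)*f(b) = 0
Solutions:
 f(b) = 0


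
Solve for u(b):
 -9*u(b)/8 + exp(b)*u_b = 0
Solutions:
 u(b) = C1*exp(-9*exp(-b)/8)


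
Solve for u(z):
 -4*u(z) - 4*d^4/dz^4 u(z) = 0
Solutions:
 u(z) = (C1*sin(sqrt(2)*z/2) + C2*cos(sqrt(2)*z/2))*exp(-sqrt(2)*z/2) + (C3*sin(sqrt(2)*z/2) + C4*cos(sqrt(2)*z/2))*exp(sqrt(2)*z/2)


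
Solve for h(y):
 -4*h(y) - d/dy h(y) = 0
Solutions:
 h(y) = C1*exp(-4*y)


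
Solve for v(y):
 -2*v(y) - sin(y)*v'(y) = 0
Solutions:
 v(y) = C1*(cos(y) + 1)/(cos(y) - 1)


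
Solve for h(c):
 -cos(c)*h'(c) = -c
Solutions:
 h(c) = C1 + Integral(c/cos(c), c)


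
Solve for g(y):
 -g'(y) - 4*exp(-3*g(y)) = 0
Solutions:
 g(y) = log(C1 - 12*y)/3
 g(y) = log((-3^(1/3) - 3^(5/6)*I)*(C1 - 4*y)^(1/3)/2)
 g(y) = log((-3^(1/3) + 3^(5/6)*I)*(C1 - 4*y)^(1/3)/2)


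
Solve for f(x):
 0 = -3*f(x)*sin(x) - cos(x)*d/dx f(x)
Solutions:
 f(x) = C1*cos(x)^3


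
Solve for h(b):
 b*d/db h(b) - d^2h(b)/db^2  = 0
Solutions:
 h(b) = C1 + C2*erfi(sqrt(2)*b/2)


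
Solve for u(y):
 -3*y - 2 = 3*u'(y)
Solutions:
 u(y) = C1 - y^2/2 - 2*y/3


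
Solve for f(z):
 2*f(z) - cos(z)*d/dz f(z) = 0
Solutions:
 f(z) = C1*(sin(z) + 1)/(sin(z) - 1)


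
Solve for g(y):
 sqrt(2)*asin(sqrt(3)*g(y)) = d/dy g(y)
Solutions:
 Integral(1/asin(sqrt(3)*_y), (_y, g(y))) = C1 + sqrt(2)*y


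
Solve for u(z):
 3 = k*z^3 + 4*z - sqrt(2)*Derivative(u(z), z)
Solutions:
 u(z) = C1 + sqrt(2)*k*z^4/8 + sqrt(2)*z^2 - 3*sqrt(2)*z/2


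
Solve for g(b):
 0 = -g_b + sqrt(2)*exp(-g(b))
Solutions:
 g(b) = log(C1 + sqrt(2)*b)


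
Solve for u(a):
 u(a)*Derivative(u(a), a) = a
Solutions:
 u(a) = -sqrt(C1 + a^2)
 u(a) = sqrt(C1 + a^2)


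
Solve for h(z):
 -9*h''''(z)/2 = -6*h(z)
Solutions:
 h(z) = C1*exp(-sqrt(2)*3^(3/4)*z/3) + C2*exp(sqrt(2)*3^(3/4)*z/3) + C3*sin(sqrt(2)*3^(3/4)*z/3) + C4*cos(sqrt(2)*3^(3/4)*z/3)


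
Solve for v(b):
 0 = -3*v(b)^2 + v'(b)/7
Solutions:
 v(b) = -1/(C1 + 21*b)


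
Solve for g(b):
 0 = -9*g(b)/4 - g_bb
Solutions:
 g(b) = C1*sin(3*b/2) + C2*cos(3*b/2)


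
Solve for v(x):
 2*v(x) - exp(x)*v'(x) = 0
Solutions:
 v(x) = C1*exp(-2*exp(-x))


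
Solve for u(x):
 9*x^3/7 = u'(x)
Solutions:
 u(x) = C1 + 9*x^4/28


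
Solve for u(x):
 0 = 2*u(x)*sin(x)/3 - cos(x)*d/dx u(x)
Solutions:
 u(x) = C1/cos(x)^(2/3)


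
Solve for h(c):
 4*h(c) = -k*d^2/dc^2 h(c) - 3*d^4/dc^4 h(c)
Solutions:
 h(c) = C1*exp(-sqrt(6)*c*sqrt(-k - sqrt(k^2 - 48))/6) + C2*exp(sqrt(6)*c*sqrt(-k - sqrt(k^2 - 48))/6) + C3*exp(-sqrt(6)*c*sqrt(-k + sqrt(k^2 - 48))/6) + C4*exp(sqrt(6)*c*sqrt(-k + sqrt(k^2 - 48))/6)


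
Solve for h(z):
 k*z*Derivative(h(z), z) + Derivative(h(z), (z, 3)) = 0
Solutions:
 h(z) = C1 + Integral(C2*airyai(z*(-k)^(1/3)) + C3*airybi(z*(-k)^(1/3)), z)


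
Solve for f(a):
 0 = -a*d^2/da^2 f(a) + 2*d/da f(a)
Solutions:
 f(a) = C1 + C2*a^3


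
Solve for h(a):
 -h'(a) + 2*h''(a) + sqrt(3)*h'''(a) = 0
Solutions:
 h(a) = C1 + C2*exp(sqrt(3)*a*(-1 + sqrt(1 + sqrt(3)))/3) + C3*exp(-sqrt(3)*a*(1 + sqrt(1 + sqrt(3)))/3)


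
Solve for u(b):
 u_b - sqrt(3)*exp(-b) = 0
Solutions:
 u(b) = C1 - sqrt(3)*exp(-b)


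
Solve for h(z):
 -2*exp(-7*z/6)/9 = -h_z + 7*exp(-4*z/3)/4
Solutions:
 h(z) = C1 - 21*exp(-4*z/3)/16 - 4*exp(-7*z/6)/21


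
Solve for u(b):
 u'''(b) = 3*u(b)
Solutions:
 u(b) = C3*exp(3^(1/3)*b) + (C1*sin(3^(5/6)*b/2) + C2*cos(3^(5/6)*b/2))*exp(-3^(1/3)*b/2)


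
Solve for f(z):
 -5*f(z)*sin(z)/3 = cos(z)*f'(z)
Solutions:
 f(z) = C1*cos(z)^(5/3)


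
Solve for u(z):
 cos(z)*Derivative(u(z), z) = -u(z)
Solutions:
 u(z) = C1*sqrt(sin(z) - 1)/sqrt(sin(z) + 1)


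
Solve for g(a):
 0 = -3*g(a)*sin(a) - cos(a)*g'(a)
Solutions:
 g(a) = C1*cos(a)^3


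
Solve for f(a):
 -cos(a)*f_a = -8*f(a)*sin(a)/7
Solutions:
 f(a) = C1/cos(a)^(8/7)


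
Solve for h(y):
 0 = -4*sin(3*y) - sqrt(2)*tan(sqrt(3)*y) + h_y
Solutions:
 h(y) = C1 - sqrt(6)*log(cos(sqrt(3)*y))/3 - 4*cos(3*y)/3


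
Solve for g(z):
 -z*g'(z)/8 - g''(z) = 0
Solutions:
 g(z) = C1 + C2*erf(z/4)


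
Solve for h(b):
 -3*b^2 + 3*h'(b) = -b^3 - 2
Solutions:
 h(b) = C1 - b^4/12 + b^3/3 - 2*b/3


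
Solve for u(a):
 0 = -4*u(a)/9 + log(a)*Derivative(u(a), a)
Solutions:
 u(a) = C1*exp(4*li(a)/9)


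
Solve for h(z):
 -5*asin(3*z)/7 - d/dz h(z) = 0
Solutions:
 h(z) = C1 - 5*z*asin(3*z)/7 - 5*sqrt(1 - 9*z^2)/21


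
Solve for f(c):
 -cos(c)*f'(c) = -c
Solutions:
 f(c) = C1 + Integral(c/cos(c), c)


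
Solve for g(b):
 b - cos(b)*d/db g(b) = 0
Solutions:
 g(b) = C1 + Integral(b/cos(b), b)


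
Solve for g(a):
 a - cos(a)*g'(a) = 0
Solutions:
 g(a) = C1 + Integral(a/cos(a), a)


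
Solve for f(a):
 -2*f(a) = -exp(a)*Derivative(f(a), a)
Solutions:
 f(a) = C1*exp(-2*exp(-a))


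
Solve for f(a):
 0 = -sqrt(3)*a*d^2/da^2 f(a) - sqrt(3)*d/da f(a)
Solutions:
 f(a) = C1 + C2*log(a)


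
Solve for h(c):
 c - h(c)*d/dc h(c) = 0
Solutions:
 h(c) = -sqrt(C1 + c^2)
 h(c) = sqrt(C1 + c^2)


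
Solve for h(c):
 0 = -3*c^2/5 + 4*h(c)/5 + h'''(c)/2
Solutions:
 h(c) = C3*exp(-2*5^(2/3)*c/5) + 3*c^2/4 + (C1*sin(sqrt(3)*5^(2/3)*c/5) + C2*cos(sqrt(3)*5^(2/3)*c/5))*exp(5^(2/3)*c/5)


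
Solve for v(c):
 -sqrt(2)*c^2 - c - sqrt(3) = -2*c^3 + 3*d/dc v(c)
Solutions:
 v(c) = C1 + c^4/6 - sqrt(2)*c^3/9 - c^2/6 - sqrt(3)*c/3


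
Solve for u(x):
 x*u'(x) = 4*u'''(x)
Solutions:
 u(x) = C1 + Integral(C2*airyai(2^(1/3)*x/2) + C3*airybi(2^(1/3)*x/2), x)


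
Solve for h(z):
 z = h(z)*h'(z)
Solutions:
 h(z) = -sqrt(C1 + z^2)
 h(z) = sqrt(C1 + z^2)


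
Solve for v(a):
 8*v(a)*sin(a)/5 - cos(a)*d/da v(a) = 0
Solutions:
 v(a) = C1/cos(a)^(8/5)


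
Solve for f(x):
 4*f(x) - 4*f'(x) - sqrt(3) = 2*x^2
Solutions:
 f(x) = C1*exp(x) + x^2/2 + x + sqrt(3)/4 + 1


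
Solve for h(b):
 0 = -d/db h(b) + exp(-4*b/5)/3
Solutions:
 h(b) = C1 - 5*exp(-4*b/5)/12


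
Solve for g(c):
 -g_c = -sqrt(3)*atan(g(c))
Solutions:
 Integral(1/atan(_y), (_y, g(c))) = C1 + sqrt(3)*c


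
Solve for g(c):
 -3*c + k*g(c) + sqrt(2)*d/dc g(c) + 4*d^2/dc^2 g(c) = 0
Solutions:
 g(c) = C1*exp(sqrt(2)*c*(sqrt(1 - 8*k) - 1)/8) + C2*exp(-sqrt(2)*c*(sqrt(1 - 8*k) + 1)/8) + 3*c/k - 3*sqrt(2)/k^2


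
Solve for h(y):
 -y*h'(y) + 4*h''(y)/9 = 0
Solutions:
 h(y) = C1 + C2*erfi(3*sqrt(2)*y/4)


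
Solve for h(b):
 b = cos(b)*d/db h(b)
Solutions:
 h(b) = C1 + Integral(b/cos(b), b)


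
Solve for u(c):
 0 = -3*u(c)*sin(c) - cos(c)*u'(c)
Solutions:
 u(c) = C1*cos(c)^3


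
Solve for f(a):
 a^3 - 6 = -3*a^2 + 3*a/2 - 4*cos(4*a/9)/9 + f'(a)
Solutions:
 f(a) = C1 + a^4/4 + a^3 - 3*a^2/4 - 6*a + sin(4*a/9)


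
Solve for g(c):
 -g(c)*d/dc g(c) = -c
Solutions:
 g(c) = -sqrt(C1 + c^2)
 g(c) = sqrt(C1 + c^2)


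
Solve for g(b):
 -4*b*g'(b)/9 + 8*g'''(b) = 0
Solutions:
 g(b) = C1 + Integral(C2*airyai(12^(1/3)*b/6) + C3*airybi(12^(1/3)*b/6), b)


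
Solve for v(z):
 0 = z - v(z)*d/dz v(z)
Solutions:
 v(z) = -sqrt(C1 + z^2)
 v(z) = sqrt(C1 + z^2)


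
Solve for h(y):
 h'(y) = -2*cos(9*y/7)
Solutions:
 h(y) = C1 - 14*sin(9*y/7)/9


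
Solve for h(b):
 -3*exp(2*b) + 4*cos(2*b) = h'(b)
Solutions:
 h(b) = C1 - 3*exp(2*b)/2 + 2*sin(2*b)


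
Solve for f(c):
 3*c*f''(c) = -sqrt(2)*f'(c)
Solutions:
 f(c) = C1 + C2*c^(1 - sqrt(2)/3)


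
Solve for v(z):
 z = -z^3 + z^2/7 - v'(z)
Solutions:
 v(z) = C1 - z^4/4 + z^3/21 - z^2/2


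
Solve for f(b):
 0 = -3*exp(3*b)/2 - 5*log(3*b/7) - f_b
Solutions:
 f(b) = C1 - 5*b*log(b) + 5*b*(-log(3) + 1 + log(7)) - exp(3*b)/2


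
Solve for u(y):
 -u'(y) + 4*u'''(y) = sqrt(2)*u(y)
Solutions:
 u(y) = C1*exp(-2^(1/6)*3^(1/3)*y*(2*3^(1/3)/(sqrt(318) + 18)^(1/3) + 2^(2/3)*(sqrt(318) + 18)^(1/3))/24)*sin(6^(1/6)*y*(-6^(2/3)*(sqrt(318) + 18)^(1/3) + 6/(sqrt(318) + 18)^(1/3))/24) + C2*exp(-2^(1/6)*3^(1/3)*y*(2*3^(1/3)/(sqrt(318) + 18)^(1/3) + 2^(2/3)*(sqrt(318) + 18)^(1/3))/24)*cos(6^(1/6)*y*(-6^(2/3)*(sqrt(318) + 18)^(1/3) + 6/(sqrt(318) + 18)^(1/3))/24) + C3*exp(2^(1/6)*3^(1/3)*y*(2*3^(1/3)/(sqrt(318) + 18)^(1/3) + 2^(2/3)*(sqrt(318) + 18)^(1/3))/12)


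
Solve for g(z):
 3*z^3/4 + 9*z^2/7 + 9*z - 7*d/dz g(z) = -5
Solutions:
 g(z) = C1 + 3*z^4/112 + 3*z^3/49 + 9*z^2/14 + 5*z/7


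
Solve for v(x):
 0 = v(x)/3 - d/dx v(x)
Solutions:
 v(x) = C1*exp(x/3)


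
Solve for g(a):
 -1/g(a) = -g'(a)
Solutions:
 g(a) = -sqrt(C1 + 2*a)
 g(a) = sqrt(C1 + 2*a)


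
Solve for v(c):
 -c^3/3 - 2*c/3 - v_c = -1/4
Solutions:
 v(c) = C1 - c^4/12 - c^2/3 + c/4


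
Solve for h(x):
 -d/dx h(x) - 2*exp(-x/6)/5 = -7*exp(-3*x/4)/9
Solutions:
 h(x) = C1 - 28*exp(-3*x/4)/27 + 12*exp(-x/6)/5


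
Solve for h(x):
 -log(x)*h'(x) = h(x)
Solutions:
 h(x) = C1*exp(-li(x))


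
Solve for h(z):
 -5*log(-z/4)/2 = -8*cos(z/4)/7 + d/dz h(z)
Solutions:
 h(z) = C1 - 5*z*log(-z)/2 + 5*z/2 + 5*z*log(2) + 32*sin(z/4)/7


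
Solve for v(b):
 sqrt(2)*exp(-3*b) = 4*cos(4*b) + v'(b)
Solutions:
 v(b) = C1 - sin(4*b) - sqrt(2)*exp(-3*b)/3


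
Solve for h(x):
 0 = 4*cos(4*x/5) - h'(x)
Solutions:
 h(x) = C1 + 5*sin(4*x/5)


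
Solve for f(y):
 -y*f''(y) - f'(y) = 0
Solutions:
 f(y) = C1 + C2*log(y)


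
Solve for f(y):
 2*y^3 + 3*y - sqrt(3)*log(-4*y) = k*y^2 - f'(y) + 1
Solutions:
 f(y) = C1 + k*y^3/3 - y^4/2 - 3*y^2/2 + sqrt(3)*y*log(-y) + y*(-sqrt(3) + 1 + 2*sqrt(3)*log(2))


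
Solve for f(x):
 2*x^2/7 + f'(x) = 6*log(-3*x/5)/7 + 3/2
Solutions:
 f(x) = C1 - 2*x^3/21 + 6*x*log(-x)/7 + 3*x*(-4*log(5) + 3 + 4*log(3))/14


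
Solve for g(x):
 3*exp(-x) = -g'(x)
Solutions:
 g(x) = C1 + 3*exp(-x)


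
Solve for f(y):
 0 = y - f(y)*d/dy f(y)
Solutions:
 f(y) = -sqrt(C1 + y^2)
 f(y) = sqrt(C1 + y^2)


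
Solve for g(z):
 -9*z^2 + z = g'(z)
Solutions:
 g(z) = C1 - 3*z^3 + z^2/2


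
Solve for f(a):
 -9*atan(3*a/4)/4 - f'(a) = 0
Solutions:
 f(a) = C1 - 9*a*atan(3*a/4)/4 + 3*log(9*a^2 + 16)/2


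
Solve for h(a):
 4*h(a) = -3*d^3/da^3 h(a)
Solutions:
 h(a) = C3*exp(-6^(2/3)*a/3) + (C1*sin(2^(2/3)*3^(1/6)*a/2) + C2*cos(2^(2/3)*3^(1/6)*a/2))*exp(6^(2/3)*a/6)


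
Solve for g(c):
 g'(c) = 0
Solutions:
 g(c) = C1


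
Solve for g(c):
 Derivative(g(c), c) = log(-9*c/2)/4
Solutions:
 g(c) = C1 + c*log(-c)/4 + c*(-1 - log(2) + 2*log(3))/4


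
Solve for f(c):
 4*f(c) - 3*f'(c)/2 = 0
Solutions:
 f(c) = C1*exp(8*c/3)


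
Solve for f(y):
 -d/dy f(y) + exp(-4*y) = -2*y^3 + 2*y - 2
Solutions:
 f(y) = C1 + y^4/2 - y^2 + 2*y - exp(-4*y)/4


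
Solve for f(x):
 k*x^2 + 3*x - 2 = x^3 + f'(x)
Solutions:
 f(x) = C1 + k*x^3/3 - x^4/4 + 3*x^2/2 - 2*x


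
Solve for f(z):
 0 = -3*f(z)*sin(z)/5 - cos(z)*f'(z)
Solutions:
 f(z) = C1*cos(z)^(3/5)


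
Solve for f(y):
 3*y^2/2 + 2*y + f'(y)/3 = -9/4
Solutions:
 f(y) = C1 - 3*y^3/2 - 3*y^2 - 27*y/4


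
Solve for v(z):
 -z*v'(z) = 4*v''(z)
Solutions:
 v(z) = C1 + C2*erf(sqrt(2)*z/4)


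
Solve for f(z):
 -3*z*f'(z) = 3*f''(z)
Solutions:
 f(z) = C1 + C2*erf(sqrt(2)*z/2)


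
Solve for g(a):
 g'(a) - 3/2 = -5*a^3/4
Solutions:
 g(a) = C1 - 5*a^4/16 + 3*a/2


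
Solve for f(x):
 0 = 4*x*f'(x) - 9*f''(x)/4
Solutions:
 f(x) = C1 + C2*erfi(2*sqrt(2)*x/3)


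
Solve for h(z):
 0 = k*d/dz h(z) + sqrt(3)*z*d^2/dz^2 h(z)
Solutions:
 h(z) = C1 + z^(-sqrt(3)*re(k)/3 + 1)*(C2*sin(sqrt(3)*log(z)*Abs(im(k))/3) + C3*cos(sqrt(3)*log(z)*im(k)/3))


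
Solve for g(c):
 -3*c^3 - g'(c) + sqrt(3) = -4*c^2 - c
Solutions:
 g(c) = C1 - 3*c^4/4 + 4*c^3/3 + c^2/2 + sqrt(3)*c


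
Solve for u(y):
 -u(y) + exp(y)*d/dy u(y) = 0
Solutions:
 u(y) = C1*exp(-exp(-y))


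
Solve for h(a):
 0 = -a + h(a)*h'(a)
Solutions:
 h(a) = -sqrt(C1 + a^2)
 h(a) = sqrt(C1 + a^2)


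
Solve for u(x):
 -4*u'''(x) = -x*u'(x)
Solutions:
 u(x) = C1 + Integral(C2*airyai(2^(1/3)*x/2) + C3*airybi(2^(1/3)*x/2), x)


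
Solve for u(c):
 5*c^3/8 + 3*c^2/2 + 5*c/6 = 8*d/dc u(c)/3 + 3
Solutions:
 u(c) = C1 + 15*c^4/256 + 3*c^3/16 + 5*c^2/32 - 9*c/8


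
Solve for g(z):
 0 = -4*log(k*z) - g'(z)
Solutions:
 g(z) = C1 - 4*z*log(k*z) + 4*z


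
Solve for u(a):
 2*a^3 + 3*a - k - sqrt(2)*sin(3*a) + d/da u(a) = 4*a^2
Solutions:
 u(a) = C1 - a^4/2 + 4*a^3/3 - 3*a^2/2 + a*k - sqrt(2)*cos(3*a)/3


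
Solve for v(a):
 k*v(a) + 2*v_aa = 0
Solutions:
 v(a) = C1*exp(-sqrt(2)*a*sqrt(-k)/2) + C2*exp(sqrt(2)*a*sqrt(-k)/2)


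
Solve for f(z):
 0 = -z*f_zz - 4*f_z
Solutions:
 f(z) = C1 + C2/z^3


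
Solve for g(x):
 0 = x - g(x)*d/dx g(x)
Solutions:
 g(x) = -sqrt(C1 + x^2)
 g(x) = sqrt(C1 + x^2)


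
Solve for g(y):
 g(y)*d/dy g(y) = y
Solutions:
 g(y) = -sqrt(C1 + y^2)
 g(y) = sqrt(C1 + y^2)


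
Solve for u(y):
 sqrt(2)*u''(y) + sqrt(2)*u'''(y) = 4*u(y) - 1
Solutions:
 u(y) = C1*exp(-y*((-1/27 + sqrt(-1 + (1 - 27*sqrt(2))^2)/27 + sqrt(2))^(-1/3) + 6 + 9*(-1/27 + sqrt(-1 + (1 - 27*sqrt(2))^2)/27 + sqrt(2))^(1/3))/18)*sin(sqrt(3)*y*(-9*(-1/27 + sqrt(-4 + 729*(2/27 - 2*sqrt(2))^2)/54 + sqrt(2))^(1/3) + (-1/27 + sqrt(-4 + 729*(2/27 - 2*sqrt(2))^2)/54 + sqrt(2))^(-1/3))/18) + C2*exp(-y*((-1/27 + sqrt(-1 + (1 - 27*sqrt(2))^2)/27 + sqrt(2))^(-1/3) + 6 + 9*(-1/27 + sqrt(-1 + (1 - 27*sqrt(2))^2)/27 + sqrt(2))^(1/3))/18)*cos(sqrt(3)*y*(-9*(-1/27 + sqrt(-4 + 729*(2/27 - 2*sqrt(2))^2)/54 + sqrt(2))^(1/3) + (-1/27 + sqrt(-4 + 729*(2/27 - 2*sqrt(2))^2)/54 + sqrt(2))^(-1/3))/18) + C3*exp(y*(-1/3 + 1/(9*(-1/27 + sqrt(-1 + (1 - 27*sqrt(2))^2)/27 + sqrt(2))^(1/3)) + (-1/27 + sqrt(-1 + (1 - 27*sqrt(2))^2)/27 + sqrt(2))^(1/3))) + 1/4


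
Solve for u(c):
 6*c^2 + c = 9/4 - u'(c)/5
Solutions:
 u(c) = C1 - 10*c^3 - 5*c^2/2 + 45*c/4


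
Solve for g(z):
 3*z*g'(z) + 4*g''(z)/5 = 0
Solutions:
 g(z) = C1 + C2*erf(sqrt(30)*z/4)


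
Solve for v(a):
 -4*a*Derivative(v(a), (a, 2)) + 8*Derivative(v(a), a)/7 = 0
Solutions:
 v(a) = C1 + C2*a^(9/7)


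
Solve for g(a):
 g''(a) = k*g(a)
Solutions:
 g(a) = C1*exp(-a*sqrt(k)) + C2*exp(a*sqrt(k))


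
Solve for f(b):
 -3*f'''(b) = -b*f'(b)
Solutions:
 f(b) = C1 + Integral(C2*airyai(3^(2/3)*b/3) + C3*airybi(3^(2/3)*b/3), b)


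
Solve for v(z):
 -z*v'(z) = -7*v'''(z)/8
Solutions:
 v(z) = C1 + Integral(C2*airyai(2*7^(2/3)*z/7) + C3*airybi(2*7^(2/3)*z/7), z)


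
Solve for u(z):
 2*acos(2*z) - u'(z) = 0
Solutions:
 u(z) = C1 + 2*z*acos(2*z) - sqrt(1 - 4*z^2)


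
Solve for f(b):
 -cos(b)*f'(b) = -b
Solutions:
 f(b) = C1 + Integral(b/cos(b), b)


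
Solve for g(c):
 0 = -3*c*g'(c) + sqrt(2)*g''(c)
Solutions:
 g(c) = C1 + C2*erfi(2^(1/4)*sqrt(3)*c/2)


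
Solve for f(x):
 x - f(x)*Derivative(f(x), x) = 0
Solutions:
 f(x) = -sqrt(C1 + x^2)
 f(x) = sqrt(C1 + x^2)


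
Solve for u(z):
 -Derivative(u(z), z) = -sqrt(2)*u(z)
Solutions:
 u(z) = C1*exp(sqrt(2)*z)


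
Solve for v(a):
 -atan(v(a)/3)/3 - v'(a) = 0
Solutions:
 Integral(1/atan(_y/3), (_y, v(a))) = C1 - a/3


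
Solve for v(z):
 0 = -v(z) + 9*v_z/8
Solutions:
 v(z) = C1*exp(8*z/9)


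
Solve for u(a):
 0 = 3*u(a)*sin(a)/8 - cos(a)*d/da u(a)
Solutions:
 u(a) = C1/cos(a)^(3/8)


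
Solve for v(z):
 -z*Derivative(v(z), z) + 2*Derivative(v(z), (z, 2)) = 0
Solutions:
 v(z) = C1 + C2*erfi(z/2)


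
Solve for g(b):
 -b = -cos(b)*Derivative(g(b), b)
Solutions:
 g(b) = C1 + Integral(b/cos(b), b)


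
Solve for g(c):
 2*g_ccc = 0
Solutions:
 g(c) = C1 + C2*c + C3*c^2


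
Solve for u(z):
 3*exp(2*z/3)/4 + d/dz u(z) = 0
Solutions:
 u(z) = C1 - 9*exp(2*z/3)/8


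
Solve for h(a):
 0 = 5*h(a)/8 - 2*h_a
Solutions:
 h(a) = C1*exp(5*a/16)


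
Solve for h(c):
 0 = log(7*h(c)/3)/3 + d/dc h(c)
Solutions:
 -3*Integral(1/(-log(_y) - log(7) + log(3)), (_y, h(c))) = C1 - c


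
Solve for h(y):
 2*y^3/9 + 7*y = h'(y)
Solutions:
 h(y) = C1 + y^4/18 + 7*y^2/2


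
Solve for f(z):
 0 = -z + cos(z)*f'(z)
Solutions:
 f(z) = C1 + Integral(z/cos(z), z)


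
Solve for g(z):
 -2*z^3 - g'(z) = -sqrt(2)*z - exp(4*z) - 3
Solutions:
 g(z) = C1 - z^4/2 + sqrt(2)*z^2/2 + 3*z + exp(4*z)/4


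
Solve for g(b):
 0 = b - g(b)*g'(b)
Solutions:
 g(b) = -sqrt(C1 + b^2)
 g(b) = sqrt(C1 + b^2)


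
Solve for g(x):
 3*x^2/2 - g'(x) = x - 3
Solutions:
 g(x) = C1 + x^3/2 - x^2/2 + 3*x


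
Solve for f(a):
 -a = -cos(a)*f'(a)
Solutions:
 f(a) = C1 + Integral(a/cos(a), a)


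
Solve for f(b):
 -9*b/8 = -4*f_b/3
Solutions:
 f(b) = C1 + 27*b^2/64


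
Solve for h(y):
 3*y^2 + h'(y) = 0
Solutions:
 h(y) = C1 - y^3


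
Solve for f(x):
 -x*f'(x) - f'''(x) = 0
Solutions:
 f(x) = C1 + Integral(C2*airyai(-x) + C3*airybi(-x), x)


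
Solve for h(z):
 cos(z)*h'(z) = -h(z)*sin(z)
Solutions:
 h(z) = C1*cos(z)


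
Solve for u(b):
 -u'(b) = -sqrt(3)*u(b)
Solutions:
 u(b) = C1*exp(sqrt(3)*b)


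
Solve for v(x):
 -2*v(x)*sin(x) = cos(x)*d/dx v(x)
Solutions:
 v(x) = C1*cos(x)^2


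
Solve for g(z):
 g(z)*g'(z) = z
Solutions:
 g(z) = -sqrt(C1 + z^2)
 g(z) = sqrt(C1 + z^2)


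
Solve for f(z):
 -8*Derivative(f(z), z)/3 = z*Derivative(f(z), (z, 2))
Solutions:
 f(z) = C1 + C2/z^(5/3)


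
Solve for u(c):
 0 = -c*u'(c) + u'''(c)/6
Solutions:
 u(c) = C1 + Integral(C2*airyai(6^(1/3)*c) + C3*airybi(6^(1/3)*c), c)


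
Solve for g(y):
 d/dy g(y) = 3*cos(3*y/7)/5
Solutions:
 g(y) = C1 + 7*sin(3*y/7)/5


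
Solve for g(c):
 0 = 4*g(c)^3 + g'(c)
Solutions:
 g(c) = -sqrt(2)*sqrt(-1/(C1 - 4*c))/2
 g(c) = sqrt(2)*sqrt(-1/(C1 - 4*c))/2


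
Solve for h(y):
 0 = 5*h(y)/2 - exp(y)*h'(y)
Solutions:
 h(y) = C1*exp(-5*exp(-y)/2)


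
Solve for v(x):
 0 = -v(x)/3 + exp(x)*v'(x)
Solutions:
 v(x) = C1*exp(-exp(-x)/3)


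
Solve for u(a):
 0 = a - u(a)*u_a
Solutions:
 u(a) = -sqrt(C1 + a^2)
 u(a) = sqrt(C1 + a^2)


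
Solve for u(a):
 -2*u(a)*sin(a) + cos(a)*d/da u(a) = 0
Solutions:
 u(a) = C1/cos(a)^2


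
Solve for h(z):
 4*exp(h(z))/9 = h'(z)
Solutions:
 h(z) = log(-1/(C1 + 4*z)) + 2*log(3)


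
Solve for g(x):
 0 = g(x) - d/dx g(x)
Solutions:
 g(x) = C1*exp(x)


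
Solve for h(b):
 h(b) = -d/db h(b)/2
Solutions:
 h(b) = C1*exp(-2*b)


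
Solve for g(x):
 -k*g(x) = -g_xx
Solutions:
 g(x) = C1*exp(-sqrt(k)*x) + C2*exp(sqrt(k)*x)


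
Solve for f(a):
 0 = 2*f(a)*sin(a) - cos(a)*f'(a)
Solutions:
 f(a) = C1/cos(a)^2


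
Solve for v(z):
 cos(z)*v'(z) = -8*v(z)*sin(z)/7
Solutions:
 v(z) = C1*cos(z)^(8/7)


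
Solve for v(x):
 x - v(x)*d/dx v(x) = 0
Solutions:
 v(x) = -sqrt(C1 + x^2)
 v(x) = sqrt(C1 + x^2)


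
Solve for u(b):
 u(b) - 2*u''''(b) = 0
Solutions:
 u(b) = C1*exp(-2^(3/4)*b/2) + C2*exp(2^(3/4)*b/2) + C3*sin(2^(3/4)*b/2) + C4*cos(2^(3/4)*b/2)


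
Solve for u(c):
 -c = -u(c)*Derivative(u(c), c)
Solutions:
 u(c) = -sqrt(C1 + c^2)
 u(c) = sqrt(C1 + c^2)


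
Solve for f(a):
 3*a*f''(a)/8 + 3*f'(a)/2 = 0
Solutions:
 f(a) = C1 + C2/a^3


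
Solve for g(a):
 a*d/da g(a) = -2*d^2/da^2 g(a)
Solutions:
 g(a) = C1 + C2*erf(a/2)


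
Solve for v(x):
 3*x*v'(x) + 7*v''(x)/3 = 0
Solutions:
 v(x) = C1 + C2*erf(3*sqrt(14)*x/14)


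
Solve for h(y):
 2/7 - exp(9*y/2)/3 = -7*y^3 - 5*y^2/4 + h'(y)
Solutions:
 h(y) = C1 + 7*y^4/4 + 5*y^3/12 + 2*y/7 - 2*exp(9*y/2)/27


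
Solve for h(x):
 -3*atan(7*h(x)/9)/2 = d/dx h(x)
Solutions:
 Integral(1/atan(7*_y/9), (_y, h(x))) = C1 - 3*x/2


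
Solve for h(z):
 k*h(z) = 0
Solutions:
 h(z) = 0


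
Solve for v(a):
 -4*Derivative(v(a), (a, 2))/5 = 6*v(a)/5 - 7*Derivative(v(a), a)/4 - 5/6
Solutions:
 v(a) = (C1*sin(sqrt(311)*a/32) + C2*cos(sqrt(311)*a/32))*exp(35*a/32) + 25/36


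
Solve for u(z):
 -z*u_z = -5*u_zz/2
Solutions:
 u(z) = C1 + C2*erfi(sqrt(5)*z/5)


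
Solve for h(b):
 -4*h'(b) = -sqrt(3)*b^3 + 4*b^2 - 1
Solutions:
 h(b) = C1 + sqrt(3)*b^4/16 - b^3/3 + b/4


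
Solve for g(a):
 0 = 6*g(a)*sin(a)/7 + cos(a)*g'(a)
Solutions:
 g(a) = C1*cos(a)^(6/7)


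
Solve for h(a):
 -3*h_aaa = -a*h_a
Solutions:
 h(a) = C1 + Integral(C2*airyai(3^(2/3)*a/3) + C3*airybi(3^(2/3)*a/3), a)


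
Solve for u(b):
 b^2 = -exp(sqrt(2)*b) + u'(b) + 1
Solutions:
 u(b) = C1 + b^3/3 - b + sqrt(2)*exp(sqrt(2)*b)/2


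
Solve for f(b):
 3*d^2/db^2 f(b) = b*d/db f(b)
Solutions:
 f(b) = C1 + C2*erfi(sqrt(6)*b/6)


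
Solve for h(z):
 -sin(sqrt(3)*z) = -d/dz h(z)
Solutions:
 h(z) = C1 - sqrt(3)*cos(sqrt(3)*z)/3


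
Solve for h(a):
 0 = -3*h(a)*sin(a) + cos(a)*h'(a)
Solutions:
 h(a) = C1/cos(a)^3


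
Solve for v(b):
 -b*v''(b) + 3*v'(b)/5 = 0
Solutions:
 v(b) = C1 + C2*b^(8/5)


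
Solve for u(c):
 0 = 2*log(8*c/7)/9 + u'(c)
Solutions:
 u(c) = C1 - 2*c*log(c)/9 - 2*c*log(2)/3 + 2*c/9 + 2*c*log(7)/9


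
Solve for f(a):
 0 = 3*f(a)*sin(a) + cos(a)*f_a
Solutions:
 f(a) = C1*cos(a)^3


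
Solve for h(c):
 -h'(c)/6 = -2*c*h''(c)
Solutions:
 h(c) = C1 + C2*c^(13/12)


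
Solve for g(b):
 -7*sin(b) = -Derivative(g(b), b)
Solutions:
 g(b) = C1 - 7*cos(b)


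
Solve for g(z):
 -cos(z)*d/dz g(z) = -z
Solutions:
 g(z) = C1 + Integral(z/cos(z), z)


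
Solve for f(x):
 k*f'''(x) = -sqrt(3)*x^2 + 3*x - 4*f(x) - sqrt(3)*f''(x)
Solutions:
 f(x) = C1*exp(-x*(3^(1/3)*(sqrt(((18 + sqrt(3)/k^2)^2 - 3/k^4)/k^2) + 18/k + sqrt(3)/k^3)^(1/3) + sqrt(3)/k + 3^(2/3)/(k^2*(sqrt(((18 + sqrt(3)/k^2)^2 - 3/k^4)/k^2) + 18/k + sqrt(3)/k^3)^(1/3)))/3) + C2*exp(x*(3^(1/3)*(sqrt(((18 + sqrt(3)/k^2)^2 - 3/k^4)/k^2) + 18/k + sqrt(3)/k^3)^(1/3)/6 - 3^(5/6)*I*(sqrt(((18 + sqrt(3)/k^2)^2 - 3/k^4)/k^2) + 18/k + sqrt(3)/k^3)^(1/3)/6 - sqrt(3)/(3*k) - 2/(k^2*(-3^(1/3) + 3^(5/6)*I)*(sqrt(((18 + sqrt(3)/k^2)^2 - 3/k^4)/k^2) + 18/k + sqrt(3)/k^3)^(1/3)))) + C3*exp(x*(3^(1/3)*(sqrt(((18 + sqrt(3)/k^2)^2 - 3/k^4)/k^2) + 18/k + sqrt(3)/k^3)^(1/3)/6 + 3^(5/6)*I*(sqrt(((18 + sqrt(3)/k^2)^2 - 3/k^4)/k^2) + 18/k + sqrt(3)/k^3)^(1/3)/6 - sqrt(3)/(3*k) + 2/(k^2*(3^(1/3) + 3^(5/6)*I)*(sqrt(((18 + sqrt(3)/k^2)^2 - 3/k^4)/k^2) + 18/k + sqrt(3)/k^3)^(1/3)))) - sqrt(3)*x^2/4 + 3*x/4 + 3/8


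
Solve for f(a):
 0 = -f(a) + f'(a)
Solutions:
 f(a) = C1*exp(a)


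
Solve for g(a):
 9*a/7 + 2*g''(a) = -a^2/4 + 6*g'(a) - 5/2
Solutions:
 g(a) = C1 + C2*exp(3*a) + a^3/72 + 61*a^2/504 + 94*a/189


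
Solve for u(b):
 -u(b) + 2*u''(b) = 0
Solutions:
 u(b) = C1*exp(-sqrt(2)*b/2) + C2*exp(sqrt(2)*b/2)


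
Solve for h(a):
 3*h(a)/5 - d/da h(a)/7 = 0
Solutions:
 h(a) = C1*exp(21*a/5)


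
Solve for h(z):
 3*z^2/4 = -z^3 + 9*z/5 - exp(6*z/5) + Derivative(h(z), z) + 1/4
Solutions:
 h(z) = C1 + z^4/4 + z^3/4 - 9*z^2/10 - z/4 + 5*exp(6*z/5)/6


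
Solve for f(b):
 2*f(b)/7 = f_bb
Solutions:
 f(b) = C1*exp(-sqrt(14)*b/7) + C2*exp(sqrt(14)*b/7)


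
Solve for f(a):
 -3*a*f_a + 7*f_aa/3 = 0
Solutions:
 f(a) = C1 + C2*erfi(3*sqrt(14)*a/14)


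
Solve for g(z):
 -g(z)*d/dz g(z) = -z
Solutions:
 g(z) = -sqrt(C1 + z^2)
 g(z) = sqrt(C1 + z^2)


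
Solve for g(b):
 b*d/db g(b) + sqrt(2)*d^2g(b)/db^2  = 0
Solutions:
 g(b) = C1 + C2*erf(2^(1/4)*b/2)


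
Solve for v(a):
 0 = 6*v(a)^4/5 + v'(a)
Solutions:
 v(a) = 5^(1/3)*(1/(C1 + 18*a))^(1/3)
 v(a) = 5^(1/3)*(-3^(2/3) - 3*3^(1/6)*I)*(1/(C1 + 6*a))^(1/3)/6
 v(a) = 5^(1/3)*(-3^(2/3) + 3*3^(1/6)*I)*(1/(C1 + 6*a))^(1/3)/6


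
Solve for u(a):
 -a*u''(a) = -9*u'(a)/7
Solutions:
 u(a) = C1 + C2*a^(16/7)


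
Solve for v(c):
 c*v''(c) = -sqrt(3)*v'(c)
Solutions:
 v(c) = C1 + C2*c^(1 - sqrt(3))


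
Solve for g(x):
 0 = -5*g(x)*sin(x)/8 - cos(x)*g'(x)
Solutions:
 g(x) = C1*cos(x)^(5/8)


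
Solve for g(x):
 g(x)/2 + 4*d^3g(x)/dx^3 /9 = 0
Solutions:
 g(x) = C3*exp(-3^(2/3)*x/2) + (C1*sin(3*3^(1/6)*x/4) + C2*cos(3*3^(1/6)*x/4))*exp(3^(2/3)*x/4)


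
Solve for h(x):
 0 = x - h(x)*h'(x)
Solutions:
 h(x) = -sqrt(C1 + x^2)
 h(x) = sqrt(C1 + x^2)


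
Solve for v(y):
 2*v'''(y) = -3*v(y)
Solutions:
 v(y) = C3*exp(-2^(2/3)*3^(1/3)*y/2) + (C1*sin(2^(2/3)*3^(5/6)*y/4) + C2*cos(2^(2/3)*3^(5/6)*y/4))*exp(2^(2/3)*3^(1/3)*y/4)


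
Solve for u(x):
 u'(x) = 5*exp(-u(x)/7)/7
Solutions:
 u(x) = 7*log(C1 + 5*x/49)


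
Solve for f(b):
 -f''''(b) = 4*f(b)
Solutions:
 f(b) = (C1*sin(b) + C2*cos(b))*exp(-b) + (C3*sin(b) + C4*cos(b))*exp(b)


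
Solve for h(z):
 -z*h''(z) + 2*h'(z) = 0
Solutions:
 h(z) = C1 + C2*z^3


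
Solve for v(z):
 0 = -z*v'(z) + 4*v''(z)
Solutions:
 v(z) = C1 + C2*erfi(sqrt(2)*z/4)


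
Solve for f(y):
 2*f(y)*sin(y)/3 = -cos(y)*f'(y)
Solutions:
 f(y) = C1*cos(y)^(2/3)


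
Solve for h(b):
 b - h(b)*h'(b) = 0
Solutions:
 h(b) = -sqrt(C1 + b^2)
 h(b) = sqrt(C1 + b^2)


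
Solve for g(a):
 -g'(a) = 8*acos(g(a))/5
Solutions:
 Integral(1/acos(_y), (_y, g(a))) = C1 - 8*a/5


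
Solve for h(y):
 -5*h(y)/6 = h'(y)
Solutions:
 h(y) = C1*exp(-5*y/6)


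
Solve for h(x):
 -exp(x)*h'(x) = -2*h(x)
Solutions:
 h(x) = C1*exp(-2*exp(-x))


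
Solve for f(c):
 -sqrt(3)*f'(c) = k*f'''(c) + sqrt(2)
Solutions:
 f(c) = C1 + C2*exp(-3^(1/4)*c*sqrt(-1/k)) + C3*exp(3^(1/4)*c*sqrt(-1/k)) - sqrt(6)*c/3


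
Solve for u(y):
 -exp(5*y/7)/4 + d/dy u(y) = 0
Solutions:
 u(y) = C1 + 7*exp(5*y/7)/20


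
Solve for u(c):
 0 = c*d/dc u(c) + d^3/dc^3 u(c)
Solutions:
 u(c) = C1 + Integral(C2*airyai(-c) + C3*airybi(-c), c)


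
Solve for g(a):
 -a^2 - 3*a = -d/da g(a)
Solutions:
 g(a) = C1 + a^3/3 + 3*a^2/2


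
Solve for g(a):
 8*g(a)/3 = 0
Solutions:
 g(a) = 0


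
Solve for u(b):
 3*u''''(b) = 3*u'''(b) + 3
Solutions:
 u(b) = C1 + C2*b + C3*b^2 + C4*exp(b) - b^3/6


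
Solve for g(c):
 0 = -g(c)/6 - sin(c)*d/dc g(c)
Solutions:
 g(c) = C1*(cos(c) + 1)^(1/12)/(cos(c) - 1)^(1/12)


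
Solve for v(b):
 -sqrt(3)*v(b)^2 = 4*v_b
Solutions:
 v(b) = 4/(C1 + sqrt(3)*b)


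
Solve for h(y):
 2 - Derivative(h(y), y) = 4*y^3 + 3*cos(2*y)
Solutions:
 h(y) = C1 - y^4 + 2*y - 3*sin(2*y)/2


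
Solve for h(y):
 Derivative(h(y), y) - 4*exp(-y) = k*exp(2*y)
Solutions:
 h(y) = C1 + k*exp(2*y)/2 - 4*exp(-y)


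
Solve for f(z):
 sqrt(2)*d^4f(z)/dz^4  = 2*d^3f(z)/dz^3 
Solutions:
 f(z) = C1 + C2*z + C3*z^2 + C4*exp(sqrt(2)*z)
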